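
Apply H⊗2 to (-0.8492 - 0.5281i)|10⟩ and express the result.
(-0.4246 - 0.2641i)|00⟩ + (-0.4246 - 0.2641i)|01⟩ + (0.4246 + 0.2641i)|10⟩ + (0.4246 + 0.2641i)|11⟩

H⊗2 gives amp(|y⟩) = (1/2) Σ_x (−1)^(x·y) amp(|x⟩), where x·y is the number of positions in which both x and y have a 1.
|00⟩: ((-0.8492 - 0.5281i))/2 = (-0.4246 - 0.2641i)
|01⟩: ((-0.8492 - 0.5281i))/2 = (-0.4246 - 0.2641i)
|10⟩: (-(-0.8492 - 0.5281i))/2 = (0.4246 + 0.2641i)
|11⟩: (-(-0.8492 - 0.5281i))/2 = (0.4246 + 0.2641i)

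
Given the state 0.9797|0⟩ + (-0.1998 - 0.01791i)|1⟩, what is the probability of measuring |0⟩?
0.9598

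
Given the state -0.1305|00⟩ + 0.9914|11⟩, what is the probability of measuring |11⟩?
0.9829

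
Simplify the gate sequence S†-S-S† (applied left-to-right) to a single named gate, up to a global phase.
S†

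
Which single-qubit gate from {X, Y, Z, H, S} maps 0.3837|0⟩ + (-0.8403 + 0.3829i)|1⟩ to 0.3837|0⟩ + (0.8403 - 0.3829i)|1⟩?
Z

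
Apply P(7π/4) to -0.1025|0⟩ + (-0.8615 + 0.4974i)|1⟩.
-0.1025|0⟩ + (-0.2575 + 0.9609i)|1⟩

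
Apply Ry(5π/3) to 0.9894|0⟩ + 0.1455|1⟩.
-0.9296|0⟩ + 0.3687|1⟩

Ry(5π/3) = [[cos(θ/2), −sin(θ/2)], [sin(θ/2), cos(θ/2)]]; θ = 5π/3, cos(θ/2) ≈ -0.866025, sin(θ/2) ≈ 0.5.
With a = amp(|0⟩) = 0.9894 and b = amp(|1⟩) = 0.1455:
new amp(|0⟩) = (-0.866025)·a + (-0.5)·b = -0.9296
new amp(|1⟩) = (0.5)·a + (-0.866025)·b = 0.3687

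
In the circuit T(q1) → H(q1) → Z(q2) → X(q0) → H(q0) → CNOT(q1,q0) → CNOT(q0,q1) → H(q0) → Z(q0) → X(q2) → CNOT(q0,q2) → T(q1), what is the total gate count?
12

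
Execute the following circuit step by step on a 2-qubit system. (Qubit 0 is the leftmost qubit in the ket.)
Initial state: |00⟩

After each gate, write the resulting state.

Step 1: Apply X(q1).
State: |01⟩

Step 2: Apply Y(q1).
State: -i|00⟩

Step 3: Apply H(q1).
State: -(1/√2)i|00⟩ - (1/√2)i|01⟩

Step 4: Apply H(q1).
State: -i|00⟩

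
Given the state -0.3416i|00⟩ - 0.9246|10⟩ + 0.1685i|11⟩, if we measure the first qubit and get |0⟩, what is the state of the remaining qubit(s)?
-i|0⟩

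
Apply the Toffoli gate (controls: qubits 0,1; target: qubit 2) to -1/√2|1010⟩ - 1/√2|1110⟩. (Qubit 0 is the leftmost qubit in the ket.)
-1/√2|1010⟩ - 1/√2|1100⟩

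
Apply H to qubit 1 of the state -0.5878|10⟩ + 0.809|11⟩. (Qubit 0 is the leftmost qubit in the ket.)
0.1564|10⟩ - 0.9877|11⟩

H on qubit 1 mixes each pair of kets that differ only in qubit 1: amplitudes (a, b) of (|…0…⟩, |…1…⟩) become ((a + b)/√2, (a − b)/√2). Kets absent from the input have amplitude 0.
(|10⟩, |11⟩): (a, b) = (-0.5878, 0.809) → (0.1564, -0.9877)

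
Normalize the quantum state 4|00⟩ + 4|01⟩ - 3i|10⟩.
0.6247|00⟩ + 0.6247|01⟩ - 0.4685i|10⟩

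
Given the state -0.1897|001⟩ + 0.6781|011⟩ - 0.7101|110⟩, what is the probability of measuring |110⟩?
0.5042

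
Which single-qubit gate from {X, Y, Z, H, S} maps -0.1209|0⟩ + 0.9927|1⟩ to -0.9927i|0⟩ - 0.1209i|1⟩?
Y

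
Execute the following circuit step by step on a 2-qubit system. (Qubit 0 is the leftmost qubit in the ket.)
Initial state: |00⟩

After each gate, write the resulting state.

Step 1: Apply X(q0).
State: |10⟩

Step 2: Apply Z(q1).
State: |10⟩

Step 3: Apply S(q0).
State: i|10⟩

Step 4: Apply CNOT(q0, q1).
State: i|11⟩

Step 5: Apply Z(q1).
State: -i|11⟩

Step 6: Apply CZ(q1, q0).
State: i|11⟩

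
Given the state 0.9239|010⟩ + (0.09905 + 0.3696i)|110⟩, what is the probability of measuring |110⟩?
0.1464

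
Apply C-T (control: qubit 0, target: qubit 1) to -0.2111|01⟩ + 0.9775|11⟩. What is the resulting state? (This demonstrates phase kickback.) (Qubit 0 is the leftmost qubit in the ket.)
-0.2111|01⟩ + (0.6912 + 0.6912i)|11⟩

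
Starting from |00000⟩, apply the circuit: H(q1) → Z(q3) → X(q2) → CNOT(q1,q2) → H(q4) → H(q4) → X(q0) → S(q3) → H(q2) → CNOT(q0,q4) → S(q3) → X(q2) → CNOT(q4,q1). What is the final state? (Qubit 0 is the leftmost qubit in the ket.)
1/2|10001⟩ + 1/2|10101⟩ - 1/2|11001⟩ + 1/2|11101⟩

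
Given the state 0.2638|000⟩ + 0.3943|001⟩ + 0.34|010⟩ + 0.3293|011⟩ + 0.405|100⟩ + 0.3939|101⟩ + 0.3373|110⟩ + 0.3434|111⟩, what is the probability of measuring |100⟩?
0.164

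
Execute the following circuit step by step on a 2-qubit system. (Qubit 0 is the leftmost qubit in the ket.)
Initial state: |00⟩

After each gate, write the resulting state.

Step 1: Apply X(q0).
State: |10⟩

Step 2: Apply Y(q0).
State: -i|00⟩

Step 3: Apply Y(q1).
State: |01⟩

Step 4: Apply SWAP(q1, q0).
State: |10⟩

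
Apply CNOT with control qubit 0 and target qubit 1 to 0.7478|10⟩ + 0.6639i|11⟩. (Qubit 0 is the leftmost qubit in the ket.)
0.6639i|10⟩ + 0.7478|11⟩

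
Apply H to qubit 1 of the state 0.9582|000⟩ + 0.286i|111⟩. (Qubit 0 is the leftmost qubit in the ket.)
0.6775|000⟩ + 0.6775|010⟩ + 0.2022i|101⟩ - 0.2022i|111⟩

H on qubit 1 mixes each pair of kets that differ only in qubit 1: amplitudes (a, b) of (|…0…⟩, |…1…⟩) become ((a + b)/√2, (a − b)/√2). Kets absent from the input have amplitude 0.
(|000⟩, |010⟩): (a, b) = (0.9582, 0) → (0.6775, 0.6775)
(|101⟩, |111⟩): (a, b) = (0, 0.286i) → (0.2022i, -0.2022i)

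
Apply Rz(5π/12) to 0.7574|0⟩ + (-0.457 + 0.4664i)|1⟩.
(0.6009 - 0.4611i)|0⟩ + (-0.6465 + 0.09182i)|1⟩

Rz(5π/12) = [[e^(−iθ/2), 0], [0, e^(iθ/2)]] with e^(±iθ/2) = cos(θ/2) ± i·sin(θ/2); θ = 5π/12, cos(θ/2) ≈ 0.793353, sin(θ/2) ≈ 0.608761.
With a = amp(|0⟩) = 0.7574 and b = amp(|1⟩) = (-0.457 + 0.4664i):
new amp(|0⟩) = (0.793353 - 0.608761i)·a = (0.6009 - 0.4611i)
new amp(|1⟩) = (0.793353 + 0.608761i)·b = (-0.6465 + 0.09182i)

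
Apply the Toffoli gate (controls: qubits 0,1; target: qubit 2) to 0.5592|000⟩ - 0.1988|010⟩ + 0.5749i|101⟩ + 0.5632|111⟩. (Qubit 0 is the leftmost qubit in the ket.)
0.5592|000⟩ - 0.1988|010⟩ + 0.5749i|101⟩ + 0.5632|110⟩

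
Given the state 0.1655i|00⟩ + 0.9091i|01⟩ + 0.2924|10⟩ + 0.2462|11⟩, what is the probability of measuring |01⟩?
0.8265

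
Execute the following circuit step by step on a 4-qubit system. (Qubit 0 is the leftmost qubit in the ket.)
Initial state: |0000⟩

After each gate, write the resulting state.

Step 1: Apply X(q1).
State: |0100⟩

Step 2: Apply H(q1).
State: 1/√2|0000⟩ - 1/√2|0100⟩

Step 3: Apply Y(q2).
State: (1/√2)i|0010⟩ - (1/√2)i|0110⟩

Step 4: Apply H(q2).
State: (1/2)i|0000⟩ - (1/2)i|0010⟩ - (1/2)i|0100⟩ + (1/2)i|0110⟩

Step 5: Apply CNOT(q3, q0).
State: (1/2)i|0000⟩ - (1/2)i|0010⟩ - (1/2)i|0100⟩ + (1/2)i|0110⟩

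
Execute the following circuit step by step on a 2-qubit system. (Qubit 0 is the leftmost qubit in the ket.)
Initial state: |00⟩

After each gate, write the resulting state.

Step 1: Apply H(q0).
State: 1/√2|00⟩ + 1/√2|10⟩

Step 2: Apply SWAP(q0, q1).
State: 1/√2|00⟩ + 1/√2|01⟩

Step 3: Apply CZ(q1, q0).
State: 1/√2|00⟩ + 1/√2|01⟩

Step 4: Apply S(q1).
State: 1/√2|00⟩ + (1/√2)i|01⟩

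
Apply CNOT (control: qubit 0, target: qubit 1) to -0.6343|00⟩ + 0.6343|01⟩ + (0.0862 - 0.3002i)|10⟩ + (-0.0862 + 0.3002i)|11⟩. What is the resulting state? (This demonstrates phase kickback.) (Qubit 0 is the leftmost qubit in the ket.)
-0.6343|00⟩ + 0.6343|01⟩ + (-0.0862 + 0.3002i)|10⟩ + (0.0862 - 0.3002i)|11⟩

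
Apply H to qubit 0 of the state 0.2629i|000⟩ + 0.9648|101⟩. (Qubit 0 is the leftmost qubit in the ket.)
0.1859i|000⟩ + 0.6822|001⟩ + 0.1859i|100⟩ - 0.6822|101⟩

H on qubit 0 mixes each pair of kets that differ only in qubit 0: amplitudes (a, b) of (|…0…⟩, |…1…⟩) become ((a + b)/√2, (a − b)/√2). Kets absent from the input have amplitude 0.
(|000⟩, |100⟩): (a, b) = (0.2629i, 0) → (0.1859i, 0.1859i)
(|001⟩, |101⟩): (a, b) = (0, 0.9648) → (0.6822, -0.6822)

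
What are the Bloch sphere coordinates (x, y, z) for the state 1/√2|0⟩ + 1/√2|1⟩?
(1, 0, 0)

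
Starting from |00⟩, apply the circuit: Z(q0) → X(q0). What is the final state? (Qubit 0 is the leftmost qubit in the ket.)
|10⟩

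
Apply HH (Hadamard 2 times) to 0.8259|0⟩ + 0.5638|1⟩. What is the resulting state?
0.8259|0⟩ + 0.5638|1⟩

H² = I, so an even number of Hadamards cancels: H^2 = I and the state is unchanged.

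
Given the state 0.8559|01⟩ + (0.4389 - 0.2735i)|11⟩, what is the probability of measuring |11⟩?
0.2674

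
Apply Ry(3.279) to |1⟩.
-0.9976|0⟩ - 0.06865|1⟩

Ry(3.279) = [[cos(θ/2), −sin(θ/2)], [sin(θ/2), cos(θ/2)]]; θ = 3.279, cos(θ/2) ≈ -0.0686496, sin(θ/2) ≈ 0.997641.
With a = amp(|0⟩) = 0 and b = amp(|1⟩) = 1:
new amp(|0⟩) = (-0.0686496)·a + (-0.997641)·b = -0.9976
new amp(|1⟩) = (0.997641)·a + (-0.0686496)·b = -0.06865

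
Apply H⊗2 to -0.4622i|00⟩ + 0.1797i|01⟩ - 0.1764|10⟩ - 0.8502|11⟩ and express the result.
(-0.5133 - 0.1413i)|00⟩ + (0.3369 - 0.321i)|01⟩ + (0.5133 - 0.1413i)|10⟩ + (-0.3369 - 0.321i)|11⟩

H⊗2 gives amp(|y⟩) = (1/2) Σ_x (−1)^(x·y) amp(|x⟩), where x·y is the number of positions in which both x and y have a 1.
|00⟩: (-0.4622i + 0.1797i - 0.1764 - 0.8502)/2 = (-0.5133 - 0.1413i)
|01⟩: (-0.4622i - 0.1797i - 0.1764 + 0.8502)/2 = (0.3369 - 0.321i)
|10⟩: (-0.4622i + 0.1797i + 0.1764 + 0.8502)/2 = (0.5133 - 0.1413i)
|11⟩: (-0.4622i - 0.1797i + 0.1764 - 0.8502)/2 = (-0.3369 - 0.321i)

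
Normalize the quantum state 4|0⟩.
|0⟩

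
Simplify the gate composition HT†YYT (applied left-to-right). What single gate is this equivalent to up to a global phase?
H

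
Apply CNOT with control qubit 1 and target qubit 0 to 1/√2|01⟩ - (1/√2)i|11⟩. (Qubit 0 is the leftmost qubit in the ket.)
-(1/√2)i|01⟩ + 1/√2|11⟩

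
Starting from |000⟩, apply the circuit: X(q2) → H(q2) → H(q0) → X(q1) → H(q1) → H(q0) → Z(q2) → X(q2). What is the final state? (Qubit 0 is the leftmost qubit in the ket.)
1/2|000⟩ + 1/2|001⟩ - 1/2|010⟩ - 1/2|011⟩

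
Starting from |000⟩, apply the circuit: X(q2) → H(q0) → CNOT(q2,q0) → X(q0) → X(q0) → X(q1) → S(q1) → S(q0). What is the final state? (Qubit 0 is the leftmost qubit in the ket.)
(1/√2)i|011⟩ - 1/√2|111⟩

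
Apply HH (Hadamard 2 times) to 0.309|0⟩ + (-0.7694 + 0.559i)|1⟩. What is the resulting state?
0.309|0⟩ + (-0.7694 + 0.559i)|1⟩

H² = I, so an even number of Hadamards cancels: H^2 = I and the state is unchanged.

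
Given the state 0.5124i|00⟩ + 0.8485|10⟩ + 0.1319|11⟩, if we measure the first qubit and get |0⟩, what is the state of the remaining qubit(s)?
i|0⟩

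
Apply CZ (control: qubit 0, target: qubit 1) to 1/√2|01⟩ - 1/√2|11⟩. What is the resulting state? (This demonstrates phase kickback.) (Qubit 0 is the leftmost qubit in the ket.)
1/√2|01⟩ + 1/√2|11⟩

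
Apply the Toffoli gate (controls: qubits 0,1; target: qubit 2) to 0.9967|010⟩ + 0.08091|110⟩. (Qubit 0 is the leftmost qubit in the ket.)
0.9967|010⟩ + 0.08091|111⟩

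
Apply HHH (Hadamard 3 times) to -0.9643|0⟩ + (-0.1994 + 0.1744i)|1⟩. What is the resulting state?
(-0.8229 + 0.1233i)|0⟩ + (-0.5409 - 0.1233i)|1⟩

H² = I, so H^3 = H: a single Hadamard. With (a, b) = (-0.9643, (-0.1994 + 0.1744i)), H gives ((a + b)/√2, (a − b)/√2) = ((-0.8229 + 0.1233i), (-0.5409 - 0.1233i)).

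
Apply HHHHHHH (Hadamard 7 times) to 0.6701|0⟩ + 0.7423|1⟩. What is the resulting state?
0.9987|0⟩ - 0.05105|1⟩

H² = I, so H^7 = H: a single Hadamard. With (a, b) = (0.6701, 0.7423), H gives ((a + b)/√2, (a − b)/√2) = (0.9987, -0.05105).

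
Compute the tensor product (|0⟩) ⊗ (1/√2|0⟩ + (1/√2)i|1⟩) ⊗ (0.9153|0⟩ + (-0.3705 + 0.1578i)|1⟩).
0.6472|000⟩ + (-0.262 + 0.1116i)|001⟩ + 0.6472i|010⟩ + (-0.1116 - 0.262i)|011⟩

amp(|b₁b₂…⟩) = product of the factor amplitudes for bits b₁, b₂, …; only kets whose every factor amplitude is nonzero survive.
|000⟩: (1)(1/√2)(0.9153) = 0.6472
|001⟩: (1)(1/√2)(-0.3705 + 0.1578i) = (-0.262 + 0.1116i)
|010⟩: (1)((1/√2)i)(0.9153) = 0.6472i
|011⟩: (1)((1/√2)i)(-0.3705 + 0.1578i) = (-0.1116 - 0.262i)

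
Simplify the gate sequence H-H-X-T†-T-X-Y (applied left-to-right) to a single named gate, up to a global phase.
Y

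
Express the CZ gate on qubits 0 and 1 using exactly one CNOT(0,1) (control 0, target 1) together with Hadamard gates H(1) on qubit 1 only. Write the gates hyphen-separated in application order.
H(1)-CNOT(0,1)-H(1)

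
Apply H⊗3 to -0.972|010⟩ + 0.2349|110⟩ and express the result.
-0.2606|000⟩ - 0.2606|001⟩ + 0.2606|010⟩ + 0.2606|011⟩ - 0.4267|100⟩ - 0.4267|101⟩ + 0.4267|110⟩ + 0.4267|111⟩

H⊗3 gives amp(|y⟩) = (1/2√2) Σ_x (−1)^(x·y) amp(|x⟩), where x·y is the number of positions in which both x and y have a 1.
|000⟩: (-0.972 + 0.2349)/(2√2) = -0.2606
|001⟩: (-0.972 + 0.2349)/(2√2) = -0.2606
|010⟩: (0.972 - 0.2349)/(2√2) = 0.2606
|011⟩: (0.972 - 0.2349)/(2√2) = 0.2606
|100⟩: (-0.972 - 0.2349)/(2√2) = -0.4267
|101⟩: (-0.972 - 0.2349)/(2√2) = -0.4267
|110⟩: (0.972 + 0.2349)/(2√2) = 0.4267
|111⟩: (0.972 + 0.2349)/(2√2) = 0.4267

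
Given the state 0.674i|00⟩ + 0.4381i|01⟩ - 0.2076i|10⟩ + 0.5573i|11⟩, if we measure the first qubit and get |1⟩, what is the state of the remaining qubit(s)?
-0.3491i|0⟩ + 0.9371i|1⟩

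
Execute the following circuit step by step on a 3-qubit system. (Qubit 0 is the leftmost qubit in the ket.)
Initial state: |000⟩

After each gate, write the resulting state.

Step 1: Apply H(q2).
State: 1/√2|000⟩ + 1/√2|001⟩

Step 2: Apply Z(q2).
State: 1/√2|000⟩ - 1/√2|001⟩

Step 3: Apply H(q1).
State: 1/2|000⟩ - 1/2|001⟩ + 1/2|010⟩ - 1/2|011⟩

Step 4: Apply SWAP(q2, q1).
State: 1/2|000⟩ + 1/2|001⟩ - 1/2|010⟩ - 1/2|011⟩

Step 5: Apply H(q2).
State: 1/√2|000⟩ - 1/√2|010⟩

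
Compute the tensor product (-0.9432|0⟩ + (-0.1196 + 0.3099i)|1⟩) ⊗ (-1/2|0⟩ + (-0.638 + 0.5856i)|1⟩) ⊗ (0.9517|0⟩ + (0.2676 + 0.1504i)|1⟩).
0.4488|000⟩ + (0.1262 + 0.07093i)|001⟩ + (0.5727 - 0.5257i)|010⟩ + (0.2441 - 0.0573i)|011⟩ + (0.05691 - 0.1475i)|100⟩ + (0.03931 - 0.03247i)|101⟩ + (-0.1001 - 0.2548i)|110⟩ + (0.01213 - 0.08747i)|111⟩

amp(|b₁b₂…⟩) = product of the factor amplitudes for bits b₁, b₂, …; only kets whose every factor amplitude is nonzero survive.
|000⟩: (-0.9432)(-1/2)(0.9517) = 0.4488
|001⟩: (-0.9432)(-1/2)(0.2676 + 0.1504i) = (0.1262 + 0.07093i)
|010⟩: (-0.9432)(-0.638 + 0.5856i)(0.9517) = (0.5727 - 0.5257i)
|011⟩: (-0.9432)(-0.638 + 0.5856i)(0.2676 + 0.1504i) = (0.2441 - 0.0573i)
|100⟩: (-0.1196 + 0.3099i)(-1/2)(0.9517) = (0.05691 - 0.1475i)
|101⟩: (-0.1196 + 0.3099i)(-1/2)(0.2676 + 0.1504i) = (0.03931 - 0.03247i)
|110⟩: (-0.1196 + 0.3099i)(-0.638 + 0.5856i)(0.9517) = (-0.1001 - 0.2548i)
|111⟩: (-0.1196 + 0.3099i)(-0.638 + 0.5856i)(0.2676 + 0.1504i) = (0.01213 - 0.08747i)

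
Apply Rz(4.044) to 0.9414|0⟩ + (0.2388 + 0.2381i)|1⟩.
(-0.4105 - 0.8472i)|0⟩ + (-0.3184 + 0.1111i)|1⟩

Rz(4.044) = [[e^(−iθ/2), 0], [0, e^(iθ/2)]] with e^(±iθ/2) = cos(θ/2) ± i·sin(θ/2); θ = 4.044, cos(θ/2) ≈ -0.436049, sin(θ/2) ≈ 0.899923.
With a = amp(|0⟩) = 0.9414 and b = amp(|1⟩) = (0.2388 + 0.2381i):
new amp(|0⟩) = (-0.436049 - 0.899923i)·a = (-0.4105 - 0.8472i)
new amp(|1⟩) = (-0.436049 + 0.899923i)·b = (-0.3184 + 0.1111i)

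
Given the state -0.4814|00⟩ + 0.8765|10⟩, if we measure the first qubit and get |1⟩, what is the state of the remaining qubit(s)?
|0⟩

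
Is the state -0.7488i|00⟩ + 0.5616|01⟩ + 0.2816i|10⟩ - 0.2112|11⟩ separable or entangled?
Separable

Writing the state as a|00⟩ + b|01⟩ + c|10⟩ + d|11⟩, it is a product state iff ad − bc = 0.
Here (a, b, c, d) = (-0.7488i, 0.5616, 0.2816i, -0.2112): ad − bc = (-0.7488i)(-0.2112) − (0.5616)(0.2816i) = 0, so the state is separable.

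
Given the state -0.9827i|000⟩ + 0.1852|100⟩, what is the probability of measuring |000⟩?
0.9657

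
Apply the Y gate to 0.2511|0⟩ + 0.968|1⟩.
-0.968i|0⟩ + 0.2511i|1⟩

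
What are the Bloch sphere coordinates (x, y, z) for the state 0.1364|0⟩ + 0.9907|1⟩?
(0.2703, 0, -0.9629)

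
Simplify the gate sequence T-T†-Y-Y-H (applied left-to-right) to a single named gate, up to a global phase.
H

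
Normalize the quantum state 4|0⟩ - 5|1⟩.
0.6247|0⟩ - 0.7809|1⟩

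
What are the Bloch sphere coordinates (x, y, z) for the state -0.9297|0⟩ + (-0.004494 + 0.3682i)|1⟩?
(0.008356, -0.6846, 0.7288)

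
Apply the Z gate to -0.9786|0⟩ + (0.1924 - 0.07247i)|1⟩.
-0.9786|0⟩ + (-0.1924 + 0.07247i)|1⟩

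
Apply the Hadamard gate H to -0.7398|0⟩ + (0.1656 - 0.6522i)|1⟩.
(-0.406 - 0.4612i)|0⟩ + (-0.6402 + 0.4612i)|1⟩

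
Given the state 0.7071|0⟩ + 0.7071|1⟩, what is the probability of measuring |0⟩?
0.5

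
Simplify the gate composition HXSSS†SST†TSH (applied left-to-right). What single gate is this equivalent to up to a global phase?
Z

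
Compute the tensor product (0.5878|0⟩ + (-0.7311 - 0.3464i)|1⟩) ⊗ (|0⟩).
0.5878|00⟩ + (-0.7311 - 0.3464i)|10⟩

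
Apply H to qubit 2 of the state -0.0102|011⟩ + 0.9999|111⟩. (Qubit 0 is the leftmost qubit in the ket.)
-0.007212|010⟩ + 0.007212|011⟩ + 0.707|110⟩ - 0.707|111⟩

H on qubit 2 mixes each pair of kets that differ only in qubit 2: amplitudes (a, b) of (|…0…⟩, |…1…⟩) become ((a + b)/√2, (a − b)/√2). Kets absent from the input have amplitude 0.
(|010⟩, |011⟩): (a, b) = (0, -0.0102) → (-0.007212, 0.007212)
(|110⟩, |111⟩): (a, b) = (0, 0.9999) → (0.707, -0.707)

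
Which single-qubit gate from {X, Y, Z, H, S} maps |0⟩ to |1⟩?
X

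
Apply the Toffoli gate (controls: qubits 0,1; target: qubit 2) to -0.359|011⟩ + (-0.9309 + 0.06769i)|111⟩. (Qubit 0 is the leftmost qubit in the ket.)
-0.359|011⟩ + (-0.9309 + 0.06769i)|110⟩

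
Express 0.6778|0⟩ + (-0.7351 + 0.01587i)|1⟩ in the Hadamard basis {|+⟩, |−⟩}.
(-0.04052 + 0.01122i)|+⟩ + (0.9991 - 0.01122i)|−⟩

With |ψ⟩ = α|0⟩ + β|1⟩, the Hadamard-basis coefficients are ⟨+|ψ⟩ = (α + β)/√2 and ⟨−|ψ⟩ = (α − β)/√2.
Here α = 0.6778, β = (-0.7351 + 0.01587i): (α + β)/√2 = (-0.04052 + 0.01122i), (α − β)/√2 = (0.9991 - 0.01122i).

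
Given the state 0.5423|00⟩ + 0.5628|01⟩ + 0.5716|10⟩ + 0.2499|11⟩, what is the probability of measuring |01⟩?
0.3167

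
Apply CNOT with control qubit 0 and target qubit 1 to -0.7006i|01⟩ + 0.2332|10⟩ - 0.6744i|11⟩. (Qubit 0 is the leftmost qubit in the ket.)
-0.7006i|01⟩ - 0.6744i|10⟩ + 0.2332|11⟩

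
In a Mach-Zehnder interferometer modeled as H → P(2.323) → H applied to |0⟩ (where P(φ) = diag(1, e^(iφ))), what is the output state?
(0.1584 + 0.3651i)|0⟩ + (0.8416 - 0.3651i)|1⟩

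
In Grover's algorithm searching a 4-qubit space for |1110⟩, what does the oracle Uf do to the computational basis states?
Uf|x⟩ = -|x⟩ if x = 1110, else |x⟩ (phase flip on target)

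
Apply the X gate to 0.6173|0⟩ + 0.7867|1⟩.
0.7867|0⟩ + 0.6173|1⟩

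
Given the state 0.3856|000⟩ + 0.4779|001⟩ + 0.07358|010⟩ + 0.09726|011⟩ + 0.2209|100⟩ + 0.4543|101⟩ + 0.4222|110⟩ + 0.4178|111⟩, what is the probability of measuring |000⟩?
0.1487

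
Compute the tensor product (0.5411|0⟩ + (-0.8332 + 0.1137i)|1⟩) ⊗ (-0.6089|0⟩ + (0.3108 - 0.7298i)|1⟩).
-0.3295|00⟩ + (0.1682 - 0.3949i)|01⟩ + (0.5073 - 0.06923i)|10⟩ + (-0.176 + 0.6434i)|11⟩

amp(|b₁b₂…⟩) = product of the factor amplitudes for bits b₁, b₂, …; only kets whose every factor amplitude is nonzero survive.
|00⟩: (0.5411)(-0.6089) = -0.3295
|01⟩: (0.5411)(0.3108 - 0.7298i) = (0.1682 - 0.3949i)
|10⟩: (-0.8332 + 0.1137i)(-0.6089) = (0.5073 - 0.06923i)
|11⟩: (-0.8332 + 0.1137i)(0.3108 - 0.7298i) = (-0.176 + 0.6434i)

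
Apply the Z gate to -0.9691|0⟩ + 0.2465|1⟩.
-0.9691|0⟩ - 0.2465|1⟩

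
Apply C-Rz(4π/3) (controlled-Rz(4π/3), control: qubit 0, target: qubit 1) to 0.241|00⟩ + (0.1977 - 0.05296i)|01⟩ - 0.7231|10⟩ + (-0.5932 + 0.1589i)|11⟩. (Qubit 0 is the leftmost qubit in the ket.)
0.241|00⟩ + (0.1977 - 0.05296i)|01⟩ + (0.3616 + 0.6262i)|10⟩ + (0.159 - 0.5932i)|11⟩

C-Rz(4π/3) leaves the control-|0⟩ kets |00⟩, |01⟩ unchanged and applies Rz(4π/3) to qubit 1 on the control-|1⟩ pair (|10⟩, |11⟩).
Rz(4π/3) = [[e^(−iθ/2), 0], [0, e^(iθ/2)]] with e^(±iθ/2) = cos(θ/2) ± i·sin(θ/2); θ = 4π/3, cos(θ/2) ≈ -0.5, sin(θ/2) ≈ 0.866025.
With a = amp(|10⟩) = -0.7231 and b = amp(|11⟩) = (-0.5932 + 0.1589i):
new amp(|10⟩) = (-0.5 - 0.866025i)·a = (0.3616 + 0.6262i)
new amp(|11⟩) = (-0.5 + 0.866025i)·b = (0.159 - 0.5932i)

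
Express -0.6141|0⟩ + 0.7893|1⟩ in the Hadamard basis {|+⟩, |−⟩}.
0.1239|+⟩ - 0.9924|−⟩

With |ψ⟩ = α|0⟩ + β|1⟩, the Hadamard-basis coefficients are ⟨+|ψ⟩ = (α + β)/√2 and ⟨−|ψ⟩ = (α − β)/√2.
Here α = -0.6141, β = 0.7893: (α + β)/√2 = 0.1239, (α − β)/√2 = -0.9924.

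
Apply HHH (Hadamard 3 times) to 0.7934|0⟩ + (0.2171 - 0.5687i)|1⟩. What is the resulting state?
(0.7145 - 0.4021i)|0⟩ + (0.4075 + 0.4021i)|1⟩

H² = I, so H^3 = H: a single Hadamard. With (a, b) = (0.7934, (0.2171 - 0.5687i)), H gives ((a + b)/√2, (a − b)/√2) = ((0.7145 - 0.4021i), (0.4075 + 0.4021i)).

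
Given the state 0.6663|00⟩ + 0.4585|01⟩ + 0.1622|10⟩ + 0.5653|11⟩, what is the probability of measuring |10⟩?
0.02631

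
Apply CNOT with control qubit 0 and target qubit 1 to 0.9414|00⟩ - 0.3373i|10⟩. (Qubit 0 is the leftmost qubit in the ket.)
0.9414|00⟩ - 0.3373i|11⟩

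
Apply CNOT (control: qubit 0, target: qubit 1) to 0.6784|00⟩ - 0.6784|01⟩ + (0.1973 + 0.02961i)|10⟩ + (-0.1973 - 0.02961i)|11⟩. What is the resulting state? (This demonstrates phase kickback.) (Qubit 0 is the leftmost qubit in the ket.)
0.6784|00⟩ - 0.6784|01⟩ + (-0.1973 - 0.02961i)|10⟩ + (0.1973 + 0.02961i)|11⟩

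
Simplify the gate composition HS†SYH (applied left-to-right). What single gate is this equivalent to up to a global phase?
Y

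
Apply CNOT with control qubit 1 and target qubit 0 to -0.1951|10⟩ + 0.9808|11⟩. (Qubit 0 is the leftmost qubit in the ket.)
0.9808|01⟩ - 0.1951|10⟩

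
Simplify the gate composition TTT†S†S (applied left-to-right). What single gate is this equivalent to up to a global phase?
T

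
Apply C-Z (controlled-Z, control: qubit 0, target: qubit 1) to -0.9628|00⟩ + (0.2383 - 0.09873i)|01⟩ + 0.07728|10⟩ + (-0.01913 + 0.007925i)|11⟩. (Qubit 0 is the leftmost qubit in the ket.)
-0.9628|00⟩ + (0.2383 - 0.09873i)|01⟩ + 0.07728|10⟩ + (0.01913 - 0.007925i)|11⟩

C-Z leaves the control-|0⟩ kets |00⟩, |01⟩ unchanged and applies Z to qubit 1 on the control-|1⟩ pair (|10⟩, |11⟩).
Z = [[1, 0], [0, -1]].
With a = amp(|10⟩) = 0.07728 and b = amp(|11⟩) = (-0.01913 + 0.007925i):
new amp(|10⟩) = (1)·a = 0.07728
new amp(|11⟩) = (-1)·b = (0.01913 - 0.007925i)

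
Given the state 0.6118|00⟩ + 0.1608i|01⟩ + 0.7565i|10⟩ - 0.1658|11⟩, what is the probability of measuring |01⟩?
0.02586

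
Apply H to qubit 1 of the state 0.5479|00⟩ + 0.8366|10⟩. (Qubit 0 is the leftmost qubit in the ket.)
0.3874|00⟩ + 0.3874|01⟩ + 0.5916|10⟩ + 0.5916|11⟩

H on qubit 1 mixes each pair of kets that differ only in qubit 1: amplitudes (a, b) of (|…0…⟩, |…1…⟩) become ((a + b)/√2, (a − b)/√2). Kets absent from the input have amplitude 0.
(|00⟩, |01⟩): (a, b) = (0.5479, 0) → (0.3874, 0.3874)
(|10⟩, |11⟩): (a, b) = (0.8366, 0) → (0.5916, 0.5916)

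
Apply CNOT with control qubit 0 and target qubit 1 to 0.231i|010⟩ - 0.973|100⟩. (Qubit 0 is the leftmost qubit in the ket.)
0.231i|010⟩ - 0.973|110⟩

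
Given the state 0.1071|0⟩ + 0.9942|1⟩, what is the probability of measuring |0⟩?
0.01147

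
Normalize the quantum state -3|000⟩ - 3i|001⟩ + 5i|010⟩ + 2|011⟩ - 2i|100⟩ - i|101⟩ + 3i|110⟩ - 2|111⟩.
-0.3721|000⟩ - 0.3721i|001⟩ + 0.6202i|010⟩ + 0.2481|011⟩ - 0.2481i|100⟩ - 0.124i|101⟩ + 0.3721i|110⟩ - 0.2481|111⟩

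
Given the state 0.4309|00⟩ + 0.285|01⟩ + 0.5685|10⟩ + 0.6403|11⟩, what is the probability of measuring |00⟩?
0.1857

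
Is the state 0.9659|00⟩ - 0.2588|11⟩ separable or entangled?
Entangled

Writing the state as a|00⟩ + b|01⟩ + c|10⟩ + d|11⟩, it is a product state iff ad − bc = 0.
Here (a, b, c, d) = (0.9659, 0, 0, -0.2588): ad − bc = (0.9659)(-0.2588) − (0)(0) = -0.25 ≠ 0, so the state is entangled.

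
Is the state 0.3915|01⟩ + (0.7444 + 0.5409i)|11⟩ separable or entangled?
Separable

Writing the state as a|00⟩ + b|01⟩ + c|10⟩ + d|11⟩, it is a product state iff ad − bc = 0.
Here (a, b, c, d) = (0, 0.3915, 0, (0.7444 + 0.5409i)): ad − bc = (0)(0.7444 + 0.5409i) − (0.3915)(0) = 0, so the state is separable.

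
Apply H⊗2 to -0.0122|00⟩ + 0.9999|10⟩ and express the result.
0.4939|00⟩ + 0.4939|01⟩ - 0.5061|10⟩ - 0.5061|11⟩

H⊗2 gives amp(|y⟩) = (1/2) Σ_x (−1)^(x·y) amp(|x⟩), where x·y is the number of positions in which both x and y have a 1.
|00⟩: (-0.0122 + 0.9999)/2 = 0.4939
|01⟩: (-0.0122 + 0.9999)/2 = 0.4939
|10⟩: (-0.0122 - 0.9999)/2 = -0.5061
|11⟩: (-0.0122 - 0.9999)/2 = -0.5061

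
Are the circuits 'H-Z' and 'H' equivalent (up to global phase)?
No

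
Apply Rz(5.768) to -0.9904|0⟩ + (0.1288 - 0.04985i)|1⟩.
(0.9577 + 0.2523i)|0⟩ + (-0.1119 + 0.08102i)|1⟩

Rz(5.768) = [[e^(−iθ/2), 0], [0, e^(iθ/2)]] with e^(±iθ/2) = cos(θ/2) ± i·sin(θ/2); θ = 5.768, cos(θ/2) ≈ -0.967006, sin(θ/2) ≈ 0.254753.
With a = amp(|0⟩) = -0.9904 and b = amp(|1⟩) = (0.1288 - 0.04985i):
new amp(|0⟩) = (-0.967006 - 0.254753i)·a = (0.9577 + 0.2523i)
new amp(|1⟩) = (-0.967006 + 0.254753i)·b = (-0.1119 + 0.08102i)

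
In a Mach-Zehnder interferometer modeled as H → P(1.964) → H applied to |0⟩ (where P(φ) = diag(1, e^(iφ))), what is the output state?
(0.3084 + 0.4618i)|0⟩ + (0.6916 - 0.4618i)|1⟩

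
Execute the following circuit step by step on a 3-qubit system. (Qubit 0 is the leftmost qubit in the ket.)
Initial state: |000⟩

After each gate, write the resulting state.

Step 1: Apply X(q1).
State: |010⟩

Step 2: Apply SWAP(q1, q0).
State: |100⟩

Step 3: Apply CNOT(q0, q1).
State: |110⟩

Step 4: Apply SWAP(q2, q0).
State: |011⟩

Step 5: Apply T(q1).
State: (1/√2 + (1/√2)i)|011⟩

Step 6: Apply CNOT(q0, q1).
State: (1/√2 + (1/√2)i)|011⟩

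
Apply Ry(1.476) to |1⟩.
-0.6728|0⟩ + 0.7398|1⟩

Ry(1.476) = [[cos(θ/2), −sin(θ/2)], [sin(θ/2), cos(θ/2)]]; θ = 1.476, cos(θ/2) ≈ 0.739816, sin(θ/2) ≈ 0.67281.
With a = amp(|0⟩) = 0 and b = amp(|1⟩) = 1:
new amp(|0⟩) = (0.739816)·a + (-0.67281)·b = -0.6728
new amp(|1⟩) = (0.67281)·a + (0.739816)·b = 0.7398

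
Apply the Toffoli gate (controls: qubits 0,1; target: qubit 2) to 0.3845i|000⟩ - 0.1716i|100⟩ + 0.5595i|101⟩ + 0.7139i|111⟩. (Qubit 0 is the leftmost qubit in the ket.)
0.3845i|000⟩ - 0.1716i|100⟩ + 0.5595i|101⟩ + 0.7139i|110⟩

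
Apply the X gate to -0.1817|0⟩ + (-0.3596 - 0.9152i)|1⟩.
(-0.3596 - 0.9152i)|0⟩ - 0.1817|1⟩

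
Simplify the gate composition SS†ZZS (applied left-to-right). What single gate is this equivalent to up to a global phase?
S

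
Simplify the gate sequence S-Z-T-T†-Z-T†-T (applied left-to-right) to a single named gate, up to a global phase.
S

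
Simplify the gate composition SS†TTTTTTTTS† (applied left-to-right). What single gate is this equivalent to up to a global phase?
S†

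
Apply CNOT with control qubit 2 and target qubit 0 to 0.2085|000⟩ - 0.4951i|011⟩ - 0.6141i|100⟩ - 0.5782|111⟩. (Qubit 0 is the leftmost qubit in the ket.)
0.2085|000⟩ - 0.5782|011⟩ - 0.6141i|100⟩ - 0.4951i|111⟩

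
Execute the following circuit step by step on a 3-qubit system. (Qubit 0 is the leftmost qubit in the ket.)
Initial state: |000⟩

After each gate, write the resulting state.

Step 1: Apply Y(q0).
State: i|100⟩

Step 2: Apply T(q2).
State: i|100⟩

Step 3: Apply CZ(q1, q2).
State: i|100⟩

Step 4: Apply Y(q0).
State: |000⟩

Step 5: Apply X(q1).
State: |010⟩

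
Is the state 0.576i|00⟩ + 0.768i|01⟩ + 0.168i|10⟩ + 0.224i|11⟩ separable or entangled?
Separable

Writing the state as a|00⟩ + b|01⟩ + c|10⟩ + d|11⟩, it is a product state iff ad − bc = 0.
Here (a, b, c, d) = (0.576i, 0.768i, 0.168i, 0.224i): ad − bc = (0.576i)(0.224i) − (0.768i)(0.168i) = 0, so the state is separable.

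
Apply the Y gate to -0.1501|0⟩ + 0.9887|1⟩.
-0.9887i|0⟩ - 0.1501i|1⟩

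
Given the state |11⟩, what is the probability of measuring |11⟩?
1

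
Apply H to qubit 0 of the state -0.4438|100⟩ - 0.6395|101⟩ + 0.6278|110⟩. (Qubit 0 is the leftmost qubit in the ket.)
-0.3138|000⟩ - 0.4522|001⟩ + 0.4439|010⟩ + 0.3138|100⟩ + 0.4522|101⟩ - 0.4439|110⟩

H on qubit 0 mixes each pair of kets that differ only in qubit 0: amplitudes (a, b) of (|…0…⟩, |…1…⟩) become ((a + b)/√2, (a − b)/√2). Kets absent from the input have amplitude 0.
(|000⟩, |100⟩): (a, b) = (0, -0.4438) → (-0.3138, 0.3138)
(|001⟩, |101⟩): (a, b) = (0, -0.6395) → (-0.4522, 0.4522)
(|010⟩, |110⟩): (a, b) = (0, 0.6278) → (0.4439, -0.4439)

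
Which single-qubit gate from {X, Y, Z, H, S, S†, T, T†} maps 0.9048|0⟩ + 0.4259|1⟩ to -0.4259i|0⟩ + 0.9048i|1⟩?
Y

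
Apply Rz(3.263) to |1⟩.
(-0.06067 + 0.9982i)|1⟩

Rz(3.263) = [[e^(−iθ/2), 0], [0, e^(iθ/2)]] with e^(±iθ/2) = cos(θ/2) ± i·sin(θ/2); θ = 3.263, cos(θ/2) ≈ -0.0606664, sin(θ/2) ≈ 0.998158.
With a = amp(|0⟩) = 0 and b = amp(|1⟩) = 1:
new amp(|0⟩) = (-0.0606664 - 0.998158i)·a = 0
new amp(|1⟩) = (-0.0606664 + 0.998158i)·b = (-0.06067 + 0.9982i)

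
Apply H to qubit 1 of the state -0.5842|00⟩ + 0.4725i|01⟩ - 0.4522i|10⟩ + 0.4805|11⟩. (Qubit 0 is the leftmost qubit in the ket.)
(-0.4131 + 0.3341i)|00⟩ + (-0.4131 - 0.3341i)|01⟩ + (0.3398 - 0.3198i)|10⟩ + (-0.3398 - 0.3198i)|11⟩

H on qubit 1 mixes each pair of kets that differ only in qubit 1: amplitudes (a, b) of (|…0…⟩, |…1…⟩) become ((a + b)/√2, (a − b)/√2). Kets absent from the input have amplitude 0.
(|00⟩, |01⟩): (a, b) = (-0.5842, 0.4725i) → ((-0.4131 + 0.3341i), (-0.4131 - 0.3341i))
(|10⟩, |11⟩): (a, b) = (-0.4522i, 0.4805) → ((0.3398 - 0.3198i), (-0.3398 - 0.3198i))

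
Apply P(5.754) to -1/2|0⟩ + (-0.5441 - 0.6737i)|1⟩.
-1/2|0⟩ + (-0.8098 - 0.3069i)|1⟩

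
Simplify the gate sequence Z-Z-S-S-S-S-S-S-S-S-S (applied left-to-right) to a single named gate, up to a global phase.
S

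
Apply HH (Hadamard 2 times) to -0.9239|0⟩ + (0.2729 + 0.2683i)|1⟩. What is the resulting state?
-0.9239|0⟩ + (0.2729 + 0.2683i)|1⟩

H² = I, so an even number of Hadamards cancels: H^2 = I and the state is unchanged.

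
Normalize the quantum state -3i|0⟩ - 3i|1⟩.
-(1/√2)i|0⟩ - (1/√2)i|1⟩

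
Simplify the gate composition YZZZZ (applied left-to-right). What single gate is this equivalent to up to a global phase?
Y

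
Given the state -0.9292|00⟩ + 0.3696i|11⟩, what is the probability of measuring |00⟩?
0.8634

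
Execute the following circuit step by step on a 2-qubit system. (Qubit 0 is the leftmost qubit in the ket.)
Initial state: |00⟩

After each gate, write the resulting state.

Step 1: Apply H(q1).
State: 1/√2|00⟩ + 1/√2|01⟩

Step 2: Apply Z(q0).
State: 1/√2|00⟩ + 1/√2|01⟩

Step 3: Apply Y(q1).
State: -(1/√2)i|00⟩ + (1/√2)i|01⟩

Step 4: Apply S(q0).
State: -(1/√2)i|00⟩ + (1/√2)i|01⟩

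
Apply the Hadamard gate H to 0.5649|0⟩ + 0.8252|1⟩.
0.9829|0⟩ - 0.1841|1⟩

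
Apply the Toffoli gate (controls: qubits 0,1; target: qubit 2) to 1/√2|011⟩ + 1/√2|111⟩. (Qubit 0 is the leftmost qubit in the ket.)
1/√2|011⟩ + 1/√2|110⟩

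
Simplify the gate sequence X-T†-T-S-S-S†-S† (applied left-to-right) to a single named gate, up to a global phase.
X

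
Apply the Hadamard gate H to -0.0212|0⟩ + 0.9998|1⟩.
0.692|0⟩ - 0.722|1⟩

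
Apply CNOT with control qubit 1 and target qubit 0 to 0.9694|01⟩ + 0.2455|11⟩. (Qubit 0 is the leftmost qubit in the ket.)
0.2455|01⟩ + 0.9694|11⟩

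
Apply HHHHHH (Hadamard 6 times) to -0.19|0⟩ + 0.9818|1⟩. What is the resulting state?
-0.19|0⟩ + 0.9818|1⟩

H² = I, so an even number of Hadamards cancels: H^6 = I and the state is unchanged.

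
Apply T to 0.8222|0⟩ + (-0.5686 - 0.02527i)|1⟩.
0.8222|0⟩ + (-0.3842 - 0.4199i)|1⟩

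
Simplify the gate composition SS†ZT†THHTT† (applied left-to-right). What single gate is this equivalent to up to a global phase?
Z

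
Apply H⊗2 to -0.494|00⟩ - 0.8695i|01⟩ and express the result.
(-0.247 - 0.4348i)|00⟩ + (-0.247 + 0.4348i)|01⟩ + (-0.247 - 0.4348i)|10⟩ + (-0.247 + 0.4348i)|11⟩

H⊗2 gives amp(|y⟩) = (1/2) Σ_x (−1)^(x·y) amp(|x⟩), where x·y is the number of positions in which both x and y have a 1.
|00⟩: (-0.494 - 0.8695i)/2 = (-0.247 - 0.4348i)
|01⟩: (-0.494 + 0.8695i)/2 = (-0.247 + 0.4348i)
|10⟩: (-0.494 - 0.8695i)/2 = (-0.247 - 0.4348i)
|11⟩: (-0.494 + 0.8695i)/2 = (-0.247 + 0.4348i)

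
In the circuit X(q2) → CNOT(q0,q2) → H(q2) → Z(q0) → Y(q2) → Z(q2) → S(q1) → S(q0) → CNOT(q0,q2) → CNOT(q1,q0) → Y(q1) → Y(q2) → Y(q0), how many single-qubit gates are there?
10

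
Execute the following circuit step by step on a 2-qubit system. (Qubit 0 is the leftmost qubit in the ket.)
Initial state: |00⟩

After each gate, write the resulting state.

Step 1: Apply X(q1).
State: |01⟩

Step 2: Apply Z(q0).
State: |01⟩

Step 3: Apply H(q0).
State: 1/√2|01⟩ + 1/√2|11⟩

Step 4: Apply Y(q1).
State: -(1/√2)i|00⟩ - (1/√2)i|10⟩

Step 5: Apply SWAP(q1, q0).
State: -(1/√2)i|00⟩ - (1/√2)i|01⟩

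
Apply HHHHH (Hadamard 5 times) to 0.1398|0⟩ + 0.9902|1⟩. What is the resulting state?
0.799|0⟩ - 0.6013|1⟩

H² = I, so H^5 = H: a single Hadamard. With (a, b) = (0.1398, 0.9902), H gives ((a + b)/√2, (a − b)/√2) = (0.799, -0.6013).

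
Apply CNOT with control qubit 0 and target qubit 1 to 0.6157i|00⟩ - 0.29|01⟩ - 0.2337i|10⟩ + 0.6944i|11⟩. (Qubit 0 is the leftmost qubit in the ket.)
0.6157i|00⟩ - 0.29|01⟩ + 0.6944i|10⟩ - 0.2337i|11⟩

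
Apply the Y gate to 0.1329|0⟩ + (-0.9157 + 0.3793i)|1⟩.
(0.3793 + 0.9157i)|0⟩ + 0.1329i|1⟩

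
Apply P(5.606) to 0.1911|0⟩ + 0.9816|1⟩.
0.1911|0⟩ + (0.765 - 0.6151i)|1⟩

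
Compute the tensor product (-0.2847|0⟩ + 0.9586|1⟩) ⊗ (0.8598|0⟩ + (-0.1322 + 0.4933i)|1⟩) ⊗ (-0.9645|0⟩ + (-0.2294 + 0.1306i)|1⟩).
0.2361|000⟩ + (0.05615 - 0.03197i)|001⟩ + (-0.0363 + 0.1355i)|010⟩ + (0.009708 + 0.03713i)|011⟩ - 0.7949|100⟩ + (-0.1891 + 0.1076i)|101⟩ + (0.1222 - 0.4561i)|110⟩ + (-0.03269 - 0.125i)|111⟩

amp(|b₁b₂…⟩) = product of the factor amplitudes for bits b₁, b₂, …; only kets whose every factor amplitude is nonzero survive.
|000⟩: (-0.2847)(0.8598)(-0.9645) = 0.2361
|001⟩: (-0.2847)(0.8598)(-0.2294 + 0.1306i) = (0.05615 - 0.03197i)
|010⟩: (-0.2847)(-0.1322 + 0.4933i)(-0.9645) = (-0.0363 + 0.1355i)
|011⟩: (-0.2847)(-0.1322 + 0.4933i)(-0.2294 + 0.1306i) = (0.009708 + 0.03713i)
|100⟩: (0.9586)(0.8598)(-0.9645) = -0.7949
|101⟩: (0.9586)(0.8598)(-0.2294 + 0.1306i) = (-0.1891 + 0.1076i)
|110⟩: (0.9586)(-0.1322 + 0.4933i)(-0.9645) = (0.1222 - 0.4561i)
|111⟩: (0.9586)(-0.1322 + 0.4933i)(-0.2294 + 0.1306i) = (-0.03269 - 0.125i)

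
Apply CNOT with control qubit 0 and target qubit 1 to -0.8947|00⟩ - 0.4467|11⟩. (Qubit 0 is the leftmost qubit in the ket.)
-0.8947|00⟩ - 0.4467|10⟩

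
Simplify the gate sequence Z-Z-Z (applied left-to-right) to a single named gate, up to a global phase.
Z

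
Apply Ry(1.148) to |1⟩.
-0.543|0⟩ + 0.8397|1⟩

Ry(1.148) = [[cos(θ/2), −sin(θ/2)], [sin(θ/2), cos(θ/2)]]; θ = 1.148, cos(θ/2) ≈ 0.839736, sin(θ/2) ≈ 0.542995.
With a = amp(|0⟩) = 0 and b = amp(|1⟩) = 1:
new amp(|0⟩) = (0.839736)·a + (-0.542995)·b = -0.543
new amp(|1⟩) = (0.542995)·a + (0.839736)·b = 0.8397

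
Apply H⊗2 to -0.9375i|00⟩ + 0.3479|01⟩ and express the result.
(0.174 - 0.4688i)|00⟩ + (-0.174 - 0.4688i)|01⟩ + (0.174 - 0.4688i)|10⟩ + (-0.174 - 0.4688i)|11⟩

H⊗2 gives amp(|y⟩) = (1/2) Σ_x (−1)^(x·y) amp(|x⟩), where x·y is the number of positions in which both x and y have a 1.
|00⟩: (-0.9375i + 0.3479)/2 = (0.174 - 0.4688i)
|01⟩: (-0.9375i - 0.3479)/2 = (-0.174 - 0.4688i)
|10⟩: (-0.9375i + 0.3479)/2 = (0.174 - 0.4688i)
|11⟩: (-0.9375i - 0.3479)/2 = (-0.174 - 0.4688i)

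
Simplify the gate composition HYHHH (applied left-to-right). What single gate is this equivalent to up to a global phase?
Y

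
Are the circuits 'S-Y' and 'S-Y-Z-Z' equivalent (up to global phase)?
Yes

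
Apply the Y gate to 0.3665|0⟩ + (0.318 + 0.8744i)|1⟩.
(0.8744 - 0.318i)|0⟩ + 0.3665i|1⟩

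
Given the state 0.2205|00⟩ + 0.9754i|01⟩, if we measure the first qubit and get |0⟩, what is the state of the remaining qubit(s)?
0.2205|0⟩ + 0.9754i|1⟩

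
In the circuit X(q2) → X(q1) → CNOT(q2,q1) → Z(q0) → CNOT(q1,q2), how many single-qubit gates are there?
3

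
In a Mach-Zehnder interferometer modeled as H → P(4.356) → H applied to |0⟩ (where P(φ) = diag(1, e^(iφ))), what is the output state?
(0.3256 - 0.4686i)|0⟩ + (0.6744 + 0.4686i)|1⟩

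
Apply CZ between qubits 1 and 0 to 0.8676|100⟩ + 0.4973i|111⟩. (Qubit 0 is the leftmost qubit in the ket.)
0.8676|100⟩ - 0.4973i|111⟩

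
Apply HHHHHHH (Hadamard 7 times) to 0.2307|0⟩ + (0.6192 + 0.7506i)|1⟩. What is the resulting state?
(0.601 + 0.5308i)|0⟩ + (-0.2747 - 0.5308i)|1⟩

H² = I, so H^7 = H: a single Hadamard. With (a, b) = (0.2307, (0.6192 + 0.7506i)), H gives ((a + b)/√2, (a − b)/√2) = ((0.601 + 0.5308i), (-0.2747 - 0.5308i)).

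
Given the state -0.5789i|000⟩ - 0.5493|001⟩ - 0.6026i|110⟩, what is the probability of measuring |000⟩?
0.3351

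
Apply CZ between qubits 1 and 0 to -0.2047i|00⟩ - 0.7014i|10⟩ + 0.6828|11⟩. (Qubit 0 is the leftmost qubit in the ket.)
-0.2047i|00⟩ - 0.7014i|10⟩ - 0.6828|11⟩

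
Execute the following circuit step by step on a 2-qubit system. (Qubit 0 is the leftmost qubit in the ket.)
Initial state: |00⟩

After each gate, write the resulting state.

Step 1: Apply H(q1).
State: 1/√2|00⟩ + 1/√2|01⟩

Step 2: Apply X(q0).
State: 1/√2|10⟩ + 1/√2|11⟩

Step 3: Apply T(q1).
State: 1/√2|10⟩ + (1/2 + (1/2)i)|11⟩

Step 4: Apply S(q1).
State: 1/√2|10⟩ + (-1/2 + (1/2)i)|11⟩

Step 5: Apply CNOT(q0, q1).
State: (-1/2 + (1/2)i)|10⟩ + 1/√2|11⟩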